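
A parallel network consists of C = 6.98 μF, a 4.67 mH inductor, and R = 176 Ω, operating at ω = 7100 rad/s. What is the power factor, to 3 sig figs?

0.281

X_L = ωL = 33.2 Ω
X_C = 1/(ωC) = 20.2 Ω
Parallel: admittances add. Y = 1/R + 1/(jωL) + jωC
Y = (0.00568 + j0.0194) S
|Y| = 0.0202 S → |Z| = 1/|Y| = 49.5 Ω, ∠Z = −∠Y = -73.7°
cos φ = cos(-73.7°) = 0.281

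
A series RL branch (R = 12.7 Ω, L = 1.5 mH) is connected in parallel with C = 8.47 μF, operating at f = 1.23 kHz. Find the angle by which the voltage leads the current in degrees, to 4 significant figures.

ω = 2πf = 7728 rad/s
X_L = ωL = 11.59 Ω
X_C = 1/(ωC) = 15.28 Ω
Branch 1 (R+jX_L): Z₁ = 12.70 + j11.59 Ω, |Z₁| = 17.20 Ω
Branch 2 (−jX_C): Z₂ = −j15.28 Ω
Parallel: Z = Z₁Z₂/(Z₁+Z₂), |Z| = 19.87 Ω, ∠Z = -31.43°

-31.43°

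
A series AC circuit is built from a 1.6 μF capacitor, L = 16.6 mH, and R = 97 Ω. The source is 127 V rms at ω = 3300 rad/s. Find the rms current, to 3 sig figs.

X_L = ωL = 54.8 Ω
X_C = 1/(ωC) = 189 Ω
Net reactance X = X_L − X_C = -135 Ω
Z = 97.0 − j135 Ω
|Z| = √(97.0² + 135²) = 166 Ω
I = V/|Z| = 127/166 = 765 mA

765 mA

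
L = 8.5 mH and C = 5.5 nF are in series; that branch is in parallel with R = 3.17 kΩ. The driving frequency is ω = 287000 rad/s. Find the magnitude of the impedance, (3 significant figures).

1570 Ω

X_L = ωL = 2440 Ω
X_C = 1/(ωC) = 634 Ω
Branch 1: Z₁ = R = 3170 Ω
Branch 2 (series LC): Z₂ = j(X_L − X_C) = j1810 Ω
Parallel: Z = Z₁Z₂/(Z₁+Z₂), |Z| = 1570 Ω, ∠Z = 60.3°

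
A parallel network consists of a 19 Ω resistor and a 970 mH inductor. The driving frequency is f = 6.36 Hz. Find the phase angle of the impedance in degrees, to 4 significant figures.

ω = 2πf = 39.96 rad/s
X_L = ωL = 38.76 Ω
Parallel: admittances add. Y = 1/R + 1/(jωL)
Y = (0.05263 − j0.02580) S
|Y| = 0.05861 S → |Z| = 1/|Y| = 17.06 Ω, ∠Z = −∠Y = 26.11°

26.11°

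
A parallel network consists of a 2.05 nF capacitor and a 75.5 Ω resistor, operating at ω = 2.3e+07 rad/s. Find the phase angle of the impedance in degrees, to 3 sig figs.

-74.3°

X_C = 1/(ωC) = 21.2 Ω
Parallel: admittances add. Y = 1/R + jωC
Y = (0.0132 + j0.0472) S
|Y| = 0.0490 S → |Z| = 1/|Y| = 20.4 Ω, ∠Z = −∠Y = -74.3°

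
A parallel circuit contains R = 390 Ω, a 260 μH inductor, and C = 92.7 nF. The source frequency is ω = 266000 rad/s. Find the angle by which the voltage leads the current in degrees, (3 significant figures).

-75.9°

X_L = ωL = 69.2 Ω
X_C = 1/(ωC) = 40.6 Ω
Parallel: admittances add. Y = 1/R + 1/(jωL) + jωC
Y = (0.00256 + j0.0102) S
|Y| = 0.0105 S → |Z| = 1/|Y| = 95.1 Ω, ∠Z = −∠Y = -75.9°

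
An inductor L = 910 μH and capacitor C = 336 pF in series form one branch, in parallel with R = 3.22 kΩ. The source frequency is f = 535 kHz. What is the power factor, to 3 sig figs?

0.559

ω = 2πf = 3.362e+06 rad/s
X_L = ωL = 3060 Ω
X_C = 1/(ωC) = 885 Ω
Branch 1: Z₁ = R = 3220 Ω
Branch 2 (series LC): Z₂ = j(X_L − X_C) = j2170 Ω
Parallel: Z = Z₁Z₂/(Z₁+Z₂), |Z| = 1800 Ω, ∠Z = 56.0°
cos φ = cos(56.0°) = 0.559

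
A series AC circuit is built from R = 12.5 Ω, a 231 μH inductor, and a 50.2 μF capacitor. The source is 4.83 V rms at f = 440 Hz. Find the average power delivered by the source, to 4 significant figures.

1.463 W

ω = 2πf = 2765 rad/s
X_L = ωL = 0.6386 Ω
X_C = 1/(ωC) = 7.205 Ω
Net reactance X = X_L − X_C = -6.567 Ω
Z = 12.50 − j6.567 Ω
|Z| = √(12.50² + 6.567²) = 14.12 Ω
∠Z = arctan(-6.567/12.50) = -27.72°
I = V/|Z| = 342.1 mA
P = VI cos φ = 4.83 × 0.3421 × cos(-27.72°) = 1.463 W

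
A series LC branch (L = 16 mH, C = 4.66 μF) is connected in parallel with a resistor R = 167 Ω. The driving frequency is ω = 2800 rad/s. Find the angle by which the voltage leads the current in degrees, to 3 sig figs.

X_L = ωL = 44.8 Ω
X_C = 1/(ωC) = 76.6 Ω
Branch 1: Z₁ = R = 167 Ω
Branch 2 (series LC): Z₂ = j(X_L − X_C) = −j31.8 Ω
Parallel: Z = Z₁Z₂/(Z₁+Z₂), |Z| = 31.3 Ω, ∠Z = -79.2°

-79.2°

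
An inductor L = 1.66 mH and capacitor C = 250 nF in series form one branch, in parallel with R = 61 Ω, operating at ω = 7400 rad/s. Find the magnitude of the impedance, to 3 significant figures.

60.6 Ω

X_L = ωL = 12.3 Ω
X_C = 1/(ωC) = 541 Ω
Branch 1: Z₁ = R = 61.0 Ω
Branch 2 (series LC): Z₂ = j(X_L − X_C) = −j528 Ω
Parallel: Z = Z₁Z₂/(Z₁+Z₂), |Z| = 60.6 Ω, ∠Z = -6.59°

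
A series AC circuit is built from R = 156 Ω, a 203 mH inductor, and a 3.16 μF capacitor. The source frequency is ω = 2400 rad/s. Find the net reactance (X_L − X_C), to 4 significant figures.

355.3 Ω

X_L = ωL = 487.2 Ω
X_C = 1/(ωC) = 131.9 Ω
X = 487.2 − 131.9 = 355.3 Ω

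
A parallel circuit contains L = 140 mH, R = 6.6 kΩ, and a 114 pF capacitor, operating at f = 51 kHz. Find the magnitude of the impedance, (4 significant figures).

ω = 2πf = 320400 rad/s
X_L = ωL = 44860 Ω
X_C = 1/(ωC) = 27370 Ω
Parallel: admittances add. Y = 1/R + 1/(jωL) + jωC
Y = (0.0001515 + j1.424e-05) S
|Y| = 0.0001522 S → |Z| = 1/|Y| = 6571 Ω, ∠Z = −∠Y = -5.369°

6571 Ω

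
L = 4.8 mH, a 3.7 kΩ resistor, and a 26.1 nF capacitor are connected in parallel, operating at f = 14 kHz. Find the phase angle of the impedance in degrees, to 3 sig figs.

ω = 2πf = 87960 rad/s
X_L = ωL = 422 Ω
X_C = 1/(ωC) = 436 Ω
Parallel: admittances add. Y = 1/R + 1/(jωL) + jωC
Y = (0.000270 − j7.25e-05) S
|Y| = 0.000280 S → |Z| = 1/|Y| = 3570 Ω, ∠Z = −∠Y = 15.0°

15.0°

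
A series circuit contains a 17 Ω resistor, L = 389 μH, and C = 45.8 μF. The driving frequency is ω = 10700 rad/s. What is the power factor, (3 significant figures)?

0.992

X_L = ωL = 4.16 Ω
X_C = 1/(ωC) = 2.04 Ω
Net reactance X = X_L − X_C = 2.12 Ω
Z = 17.0 + j2.12 Ω
|Z| = √(17.0² + 2.12²) = 17.1 Ω
∠Z = arctan(2.12/17.0) = 7.11°
cos φ = cos(7.11°) = 0.992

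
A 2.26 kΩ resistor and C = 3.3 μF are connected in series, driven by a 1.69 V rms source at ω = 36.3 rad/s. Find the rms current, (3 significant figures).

195 μA

X_C = 1/(ωC) = 8350 Ω
Z = 2260 − j8350 Ω
|Z| = √(2260² + 8350²) = 8650 Ω
I = V/|Z| = 1.69/8650 = 195 μA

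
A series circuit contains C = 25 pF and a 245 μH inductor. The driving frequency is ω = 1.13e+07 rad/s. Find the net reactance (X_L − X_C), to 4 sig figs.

-771.3 Ω

X_L = ωL = 2768 Ω
X_C = 1/(ωC) = 3540 Ω
X = 2768 − 3540 = -771.3 Ω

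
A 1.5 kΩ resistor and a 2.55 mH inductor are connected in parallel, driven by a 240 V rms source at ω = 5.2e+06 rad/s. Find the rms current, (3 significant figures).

161 mA

X_L = ωL = 13300 Ω
Parallel: admittances add. Y = 1/R + 1/(jωL)
Y = (0.000667 − j7.54e-05) S
|Y| = 0.000671 S → |Z| = 1/|Y| = 1490 Ω, ∠Z = −∠Y = 6.45°
I = V/|Z| = 240/1490 = 161 mA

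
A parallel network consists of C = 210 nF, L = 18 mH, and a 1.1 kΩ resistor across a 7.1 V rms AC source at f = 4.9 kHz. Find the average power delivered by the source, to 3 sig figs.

45.8 mW

ω = 2πf = 30790 rad/s
X_L = ωL = 554 Ω
X_C = 1/(ωC) = 155 Ω
Parallel: admittances add. Y = 1/R + 1/(jωL) + jωC
Y = (0.000909 + j0.00466) S
|Y| = 0.00475 S → |Z| = 1/|Y| = 211 Ω, ∠Z = −∠Y = -79.0°
I = V/|Z| = 33.7 mA
P = VI cos φ = 7.1 × 0.0337 × cos(-79.0°) = 45.8 mW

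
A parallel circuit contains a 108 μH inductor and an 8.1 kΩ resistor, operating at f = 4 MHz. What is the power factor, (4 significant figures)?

0.3177

ω = 2πf = 2.513e+07 rad/s
X_L = ωL = 2714 Ω
Parallel: admittances add. Y = 1/R + 1/(jωL)
Y = (0.0001235 − j0.0003684) S
|Y| = 0.0003885 S → |Z| = 1/|Y| = 2574 Ω, ∠Z = −∠Y = 71.47°
cos φ = cos(71.47°) = 0.3177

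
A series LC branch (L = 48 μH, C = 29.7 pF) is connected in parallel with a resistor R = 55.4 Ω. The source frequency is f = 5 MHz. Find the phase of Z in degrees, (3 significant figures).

7.24°

ω = 2πf = 3.142e+07 rad/s
X_L = ωL = 1510 Ω
X_C = 1/(ωC) = 1070 Ω
Branch 1: Z₁ = R = 55.4 Ω
Branch 2 (series LC): Z₂ = j(X_L − X_C) = j436 Ω
Parallel: Z = Z₁Z₂/(Z₁+Z₂), |Z| = 55.0 Ω, ∠Z = 7.24°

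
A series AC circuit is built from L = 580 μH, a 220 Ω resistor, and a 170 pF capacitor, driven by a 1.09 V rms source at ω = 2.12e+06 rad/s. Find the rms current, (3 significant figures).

X_L = ωL = 1230 Ω
X_C = 1/(ωC) = 2770 Ω
Net reactance X = X_L − X_C = -1550 Ω
Z = 220 − j1550 Ω
|Z| = √(220² + 1550²) = 1560 Ω
I = V/|Z| = 1.09/1560 = 698 μA

698 μA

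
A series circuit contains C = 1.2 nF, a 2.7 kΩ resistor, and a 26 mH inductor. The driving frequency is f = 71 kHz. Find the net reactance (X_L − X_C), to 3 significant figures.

9730 Ω

ω = 2πf = 446100 rad/s
X_L = ωL = 11600 Ω
X_C = 1/(ωC) = 1870 Ω
X = 11600 − 1870 = 9730 Ω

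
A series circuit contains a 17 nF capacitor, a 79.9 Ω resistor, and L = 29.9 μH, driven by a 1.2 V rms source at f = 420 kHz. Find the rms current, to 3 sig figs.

ω = 2πf = 2.639e+06 rad/s
X_L = ωL = 78.9 Ω
X_C = 1/(ωC) = 22.3 Ω
Net reactance X = X_L − X_C = 56.6 Ω
Z = 79.9 + j56.6 Ω
|Z| = √(79.9² + 56.6²) = 97.9 Ω
I = V/|Z| = 1.2/97.9 = 12.3 mA

12.3 mA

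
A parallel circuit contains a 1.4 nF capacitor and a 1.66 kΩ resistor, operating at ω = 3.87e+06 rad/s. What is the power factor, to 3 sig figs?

X_C = 1/(ωC) = 185 Ω
Parallel: admittances add. Y = 1/R + jωC
Y = (0.000602 + j0.00542) S
|Y| = 0.00545 S → |Z| = 1/|Y| = 183 Ω, ∠Z = −∠Y = -83.7°
cos φ = cos(-83.7°) = 0.111

0.111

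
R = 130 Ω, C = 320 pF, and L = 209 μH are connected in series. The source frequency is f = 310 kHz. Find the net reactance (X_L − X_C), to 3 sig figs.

-1200 Ω

ω = 2πf = 1.948e+06 rad/s
X_L = ωL = 407 Ω
X_C = 1/(ωC) = 1600 Ω
X = 407 − 1600 = -1200 Ω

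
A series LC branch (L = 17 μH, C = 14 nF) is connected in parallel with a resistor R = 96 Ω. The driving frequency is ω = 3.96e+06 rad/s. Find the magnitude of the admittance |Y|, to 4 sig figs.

22.81 mS

X_L = ωL = 67.32 Ω
X_C = 1/(ωC) = 18.04 Ω
Branch 1: Z₁ = R = 96.00 Ω
Branch 2 (series LC): Z₂ = j(X_L − X_C) = j49.28 Ω
Parallel: Z = Z₁Z₂/(Z₁+Z₂), |Z| = 43.84 Ω, ∠Z = 62.83°
|Y| = 1/|Z| = 22.81 mS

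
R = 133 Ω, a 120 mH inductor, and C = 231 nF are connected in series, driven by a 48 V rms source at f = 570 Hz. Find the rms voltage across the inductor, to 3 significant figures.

ω = 2πf = 3581 rad/s
X_L = ωL = 430 Ω
X_C = 1/(ωC) = 1210 Ω
Net reactance X = X_L − X_C = -779 Ω
Z = 133 − j779 Ω
|Z| = √(133² + 779²) = 790 Ω
I = V/|Z| = 60.7 mA
V_L = I·|Z_L| = 0.0607 × 430 = 26.1 V

26.1 V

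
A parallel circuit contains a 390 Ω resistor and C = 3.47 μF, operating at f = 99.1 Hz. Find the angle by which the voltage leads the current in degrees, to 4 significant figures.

ω = 2πf = 622.7 rad/s
X_C = 1/(ωC) = 462.8 Ω
Parallel: admittances add. Y = 1/R + jωC
Y = (0.002564 + j0.002161) S
|Y| = 0.003353 S → |Z| = 1/|Y| = 298.2 Ω, ∠Z = −∠Y = -40.12°

-40.12°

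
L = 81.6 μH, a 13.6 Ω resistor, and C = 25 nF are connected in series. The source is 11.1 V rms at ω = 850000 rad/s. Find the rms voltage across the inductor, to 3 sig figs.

29.5 V

X_L = ωL = 69.4 Ω
X_C = 1/(ωC) = 47.1 Ω
Net reactance X = X_L − X_C = 22.3 Ω
Z = 13.6 + j22.3 Ω
|Z| = √(13.6² + 22.3²) = 26.1 Ω
I = V/|Z| = 425 mA
V_L = I·|Z_L| = 0.425 × 69.4 = 29.5 V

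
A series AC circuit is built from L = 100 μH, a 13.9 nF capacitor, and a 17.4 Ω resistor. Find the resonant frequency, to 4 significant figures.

ω₀ = 1/√(LC) = 1/√(0.0001 × 1.39e-08) = 848200 rad/s
f₀ = ω₀/(2π) = 135.0 kHz

135.0 kHz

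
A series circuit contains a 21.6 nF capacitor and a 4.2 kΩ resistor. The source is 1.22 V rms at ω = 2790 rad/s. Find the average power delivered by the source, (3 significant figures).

21.3 μW

X_C = 1/(ωC) = 16600 Ω
Z = 4200 − j16600 Ω
|Z| = √(4200² + 16600²) = 17100 Ω
∠Z = arctan(-16600/4200) = -75.8°
I = V/|Z| = 71.3 μA
P = VI cos φ = 1.22 × 7.13e-05 × cos(-75.8°) = 21.3 μW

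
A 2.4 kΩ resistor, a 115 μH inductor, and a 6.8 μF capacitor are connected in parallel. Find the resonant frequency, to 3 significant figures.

ω₀ = 1/√(LC) = 1/√(0.000115 × 6.8e-06) = 35760 rad/s
f₀ = ω₀/(2π) = 5.69 kHz

5.69 kHz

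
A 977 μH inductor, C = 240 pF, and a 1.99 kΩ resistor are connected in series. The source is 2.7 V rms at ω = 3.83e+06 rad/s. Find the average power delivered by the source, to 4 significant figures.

X_L = ωL = 3742 Ω
X_C = 1/(ωC) = 1088 Ω
Net reactance X = X_L − X_C = 2654 Ω
Z = 1990 + j2654 Ω
|Z| = √(1990² + 2654²) = 3317 Ω
∠Z = arctan(2654/1990) = 53.14°
I = V/|Z| = 813.9 μA
P = VI cos φ = 2.7 × 0.0008139 × cos(53.14°) = 1.318 mW

1.318 mW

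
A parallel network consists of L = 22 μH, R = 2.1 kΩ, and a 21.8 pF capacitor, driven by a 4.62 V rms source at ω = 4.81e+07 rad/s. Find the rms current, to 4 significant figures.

2.251 mA

X_L = ωL = 1058 Ω
X_C = 1/(ωC) = 953.7 Ω
Parallel: admittances add. Y = 1/R + 1/(jωL) + jωC
Y = (0.0004762 + j0.0001036) S
|Y| = 0.0004873 S → |Z| = 1/|Y| = 2052 Ω, ∠Z = −∠Y = -12.27°
I = V/|Z| = 4.62/2052 = 2.251 mA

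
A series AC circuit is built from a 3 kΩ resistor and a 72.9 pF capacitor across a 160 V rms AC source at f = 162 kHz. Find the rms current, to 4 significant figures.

11.59 mA

ω = 2πf = 1.018e+06 rad/s
X_C = 1/(ωC) = 13480 Ω
Z = 3000 − j13480 Ω
|Z| = √(3000² + 13480²) = 13810 Ω
I = V/|Z| = 160/13810 = 11.59 mA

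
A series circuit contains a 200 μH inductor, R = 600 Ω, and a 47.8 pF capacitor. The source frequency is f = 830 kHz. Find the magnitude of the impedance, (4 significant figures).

ω = 2πf = 5.215e+06 rad/s
X_L = ωL = 1043 Ω
X_C = 1/(ωC) = 4012 Ω
Net reactance X = X_L − X_C = -2969 Ω
Z = 600.0 − j2969 Ω
|Z| = √(600.0² + 2969²) = 3029 Ω

3029 Ω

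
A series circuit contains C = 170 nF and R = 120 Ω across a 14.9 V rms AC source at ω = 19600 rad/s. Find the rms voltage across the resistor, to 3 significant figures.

X_C = 1/(ωC) = 300 Ω
Z = 120 − j300 Ω
|Z| = √(120² + 300²) = 323 Ω
I = V/|Z| = 46.1 mA
V_R = I·|Z_R| = 0.0461 × 120 = 5.53 V

5.53 V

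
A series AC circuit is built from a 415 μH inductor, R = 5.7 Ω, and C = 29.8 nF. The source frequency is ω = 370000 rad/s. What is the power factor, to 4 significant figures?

X_L = ωL = 153.6 Ω
X_C = 1/(ωC) = 90.69 Ω
Net reactance X = X_L − X_C = 62.86 Ω
Z = 5.700 + j62.86 Ω
|Z| = √(5.700² + 62.86²) = 63.11 Ω
∠Z = arctan(62.86/5.700) = 84.82°
cos φ = cos(84.82°) = 0.09031

0.09031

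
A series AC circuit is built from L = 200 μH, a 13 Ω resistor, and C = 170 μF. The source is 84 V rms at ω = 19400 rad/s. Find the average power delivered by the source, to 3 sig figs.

505 W

X_L = ωL = 3.88 Ω
X_C = 1/(ωC) = 0.303 Ω
Net reactance X = X_L − X_C = 3.58 Ω
Z = 13.0 + j3.58 Ω
|Z| = √(13.0² + 3.58²) = 13.5 Ω
∠Z = arctan(3.58/13.0) = 15.4°
I = V/|Z| = 6.23 A
P = VI cos φ = 84 × 6.23 × cos(15.4°) = 505 W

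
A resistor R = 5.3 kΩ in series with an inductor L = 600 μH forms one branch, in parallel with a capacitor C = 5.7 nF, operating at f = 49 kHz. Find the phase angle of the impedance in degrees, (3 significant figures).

ω = 2πf = 307900 rad/s
X_L = ωL = 185 Ω
X_C = 1/(ωC) = 570 Ω
Branch 1 (R+jX_L): Z₁ = 5300 + j185 Ω, |Z₁| = 5300 Ω
Branch 2 (−jX_C): Z₂ = −j570 Ω
Parallel: Z = Z₁Z₂/(Z₁+Z₂), |Z| = 569 Ω, ∠Z = -83.8°

-83.8°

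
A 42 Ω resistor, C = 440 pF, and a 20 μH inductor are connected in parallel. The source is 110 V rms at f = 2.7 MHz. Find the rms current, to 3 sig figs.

ω = 2πf = 1.696e+07 rad/s
X_L = ωL = 339 Ω
X_C = 1/(ωC) = 134 Ω
Parallel: admittances add. Y = 1/R + 1/(jωL) + jωC
Y = (0.0238 + j0.00452) S
|Y| = 0.0242 S → |Z| = 1/|Y| = 41.3 Ω, ∠Z = −∠Y = -10.7°
I = V/|Z| = 110/41.3 = 2.67 A

2.67 A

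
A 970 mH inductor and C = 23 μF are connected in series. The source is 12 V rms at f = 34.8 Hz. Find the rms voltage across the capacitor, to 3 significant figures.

ω = 2πf = 218.7 rad/s
X_L = ωL = 212 Ω
X_C = 1/(ωC) = 199 Ω
Net reactance X = X_L − X_C = 13.3 Ω
Z = j13.3 Ω
|Z| = √(0² + 13.3²) = 13.3 Ω
I = V/|Z| = 906 mA
V_C = I·|Z_C| = 0.906 × 199 = 180 V

180 V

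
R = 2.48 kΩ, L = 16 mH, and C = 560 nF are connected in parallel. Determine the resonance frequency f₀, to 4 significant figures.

1.681 kHz

ω₀ = 1/√(LC) = 1/√(0.016 × 5.6e-07) = 10560 rad/s
f₀ = ω₀/(2π) = 1.681 kHz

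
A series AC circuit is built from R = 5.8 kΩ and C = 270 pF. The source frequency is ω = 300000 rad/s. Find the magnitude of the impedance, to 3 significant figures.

13600 Ω

X_C = 1/(ωC) = 12300 Ω
Z = 5800 − j12300 Ω
|Z| = √(5800² + 12300²) = 13600 Ω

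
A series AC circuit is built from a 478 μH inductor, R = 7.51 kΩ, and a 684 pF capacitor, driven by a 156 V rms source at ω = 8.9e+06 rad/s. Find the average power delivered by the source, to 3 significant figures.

X_L = ωL = 4250 Ω
X_C = 1/(ωC) = 164 Ω
Net reactance X = X_L − X_C = 4090 Ω
Z = 7510 + j4090 Ω
|Z| = √(7510² + 4090²) = 8550 Ω
∠Z = arctan(4090/7510) = 28.6°
I = V/|Z| = 18.2 mA
P = VI cos φ = 156 × 0.0182 × cos(28.6°) = 2.50 W

2.50 W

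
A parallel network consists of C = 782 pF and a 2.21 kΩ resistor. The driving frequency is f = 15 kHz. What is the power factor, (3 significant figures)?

0.987

ω = 2πf = 94250 rad/s
X_C = 1/(ωC) = 13600 Ω
Parallel: admittances add. Y = 1/R + jωC
Y = (0.000452 + j7.37e-05) S
|Y| = 0.000458 S → |Z| = 1/|Y| = 2180 Ω, ∠Z = −∠Y = -9.25°
cos φ = cos(-9.25°) = 0.987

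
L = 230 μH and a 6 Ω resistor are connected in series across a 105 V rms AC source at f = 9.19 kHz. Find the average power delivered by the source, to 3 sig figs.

ω = 2πf = 57740 rad/s
X_L = ωL = 13.3 Ω
Z = 6.00 + j13.3 Ω
|Z| = √(6.00² + 13.3²) = 14.6 Ω
∠Z = arctan(13.3/6.00) = 65.7°
I = V/|Z| = 7.20 A
P = VI cos φ = 105 × 7.20 × cos(65.7°) = 311 W

311 W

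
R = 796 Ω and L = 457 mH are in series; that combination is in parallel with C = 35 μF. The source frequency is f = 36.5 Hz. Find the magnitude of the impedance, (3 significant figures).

126 Ω

ω = 2πf = 229.3 rad/s
X_L = ωL = 105 Ω
X_C = 1/(ωC) = 125 Ω
Branch 1 (R+jX_L): Z₁ = 796 + j105 Ω, |Z₁| = 803 Ω
Branch 2 (−jX_C): Z₂ = −j125 Ω
Parallel: Z = Z₁Z₂/(Z₁+Z₂), |Z| = 126 Ω, ∠Z = -81.1°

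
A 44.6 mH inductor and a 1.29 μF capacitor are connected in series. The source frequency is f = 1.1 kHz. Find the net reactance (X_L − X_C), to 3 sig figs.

196 Ω

ω = 2πf = 6912 rad/s
X_L = ωL = 308 Ω
X_C = 1/(ωC) = 112 Ω
X = 308 − 112 = 196 Ω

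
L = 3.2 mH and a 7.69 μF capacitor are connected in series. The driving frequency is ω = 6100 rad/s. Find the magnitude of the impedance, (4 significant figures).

X_L = ωL = 19.52 Ω
X_C = 1/(ωC) = 21.32 Ω
Net reactance X = X_L − X_C = -1.798 Ω
Z = − j1.798 Ω
|Z| = √(0² + 1.798²) = 1.798 Ω

1.798 Ω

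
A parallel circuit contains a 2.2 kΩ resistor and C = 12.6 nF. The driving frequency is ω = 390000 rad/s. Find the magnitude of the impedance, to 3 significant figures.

X_C = 1/(ωC) = 204 Ω
Parallel: admittances add. Y = 1/R + jωC
Y = (0.000455 + j0.00491) S
|Y| = 0.00493 S → |Z| = 1/|Y| = 203 Ω, ∠Z = −∠Y = -84.7°

203 Ω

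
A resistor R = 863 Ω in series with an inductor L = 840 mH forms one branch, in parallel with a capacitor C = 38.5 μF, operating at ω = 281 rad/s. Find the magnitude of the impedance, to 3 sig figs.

X_L = ωL = 236 Ω
X_C = 1/(ωC) = 92.4 Ω
Branch 1 (R+jX_L): Z₁ = 863 + j236 Ω, |Z₁| = 895 Ω
Branch 2 (−jX_C): Z₂ = −j92.4 Ω
Parallel: Z = Z₁Z₂/(Z₁+Z₂), |Z| = 94.5 Ω, ∠Z = -84.2°

94.5 Ω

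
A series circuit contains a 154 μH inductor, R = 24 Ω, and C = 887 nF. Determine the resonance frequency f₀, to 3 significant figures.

ω₀ = 1/√(LC) = 1/√(0.000154 × 8.87e-07) = 85560 rad/s
f₀ = ω₀/(2π) = 13.6 kHz

13.6 kHz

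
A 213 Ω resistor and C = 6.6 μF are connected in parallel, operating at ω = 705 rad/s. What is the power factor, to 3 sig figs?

0.710

X_C = 1/(ωC) = 215 Ω
Parallel: admittances add. Y = 1/R + jωC
Y = (0.00469 + j0.00465) S
|Y| = 0.00661 S → |Z| = 1/|Y| = 151 Ω, ∠Z = −∠Y = -44.7°
cos φ = cos(-44.7°) = 0.710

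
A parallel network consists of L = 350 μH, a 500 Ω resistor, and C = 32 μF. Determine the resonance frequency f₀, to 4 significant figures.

ω₀ = 1/√(LC) = 1/√(0.00035 × 3.2e-05) = 9449 rad/s
f₀ = ω₀/(2π) = 1.504 kHz

1.504 kHz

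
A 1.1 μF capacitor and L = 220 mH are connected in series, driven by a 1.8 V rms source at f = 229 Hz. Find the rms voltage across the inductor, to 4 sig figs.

1.807 V

ω = 2πf = 1439 rad/s
X_L = ωL = 316.5 Ω
X_C = 1/(ωC) = 631.8 Ω
Net reactance X = X_L − X_C = -315.3 Ω
Z = − j315.3 Ω
|Z| = √(0² + 315.3²) = 315.3 Ω
I = V/|Z| = 5.709 mA
V_L = I·|Z_L| = 0.005709 × 316.5 = 1.807 V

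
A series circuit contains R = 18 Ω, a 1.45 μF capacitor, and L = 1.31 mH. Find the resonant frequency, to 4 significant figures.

3.652 kHz

ω₀ = 1/√(LC) = 1/√(0.00131 × 1.45e-06) = 22940 rad/s
f₀ = ω₀/(2π) = 3.652 kHz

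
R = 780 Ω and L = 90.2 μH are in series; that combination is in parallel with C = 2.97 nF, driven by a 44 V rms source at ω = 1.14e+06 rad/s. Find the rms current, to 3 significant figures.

152 mA

X_L = ωL = 103 Ω
X_C = 1/(ωC) = 295 Ω
Branch 1 (R+jX_L): Z₁ = 780 + j103 Ω, |Z₁| = 787 Ω
Branch 2 (−jX_C): Z₂ = −j295 Ω
Parallel: Z = Z₁Z₂/(Z₁+Z₂), |Z| = 289 Ω, ∠Z = -68.6°
I = V/|Z| = 44/289 = 152 mA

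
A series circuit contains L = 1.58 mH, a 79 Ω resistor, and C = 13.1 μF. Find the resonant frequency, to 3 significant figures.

1.11 kHz

ω₀ = 1/√(LC) = 1/√(0.00158 × 1.31e-05) = 6951 rad/s
f₀ = ω₀/(2π) = 1.11 kHz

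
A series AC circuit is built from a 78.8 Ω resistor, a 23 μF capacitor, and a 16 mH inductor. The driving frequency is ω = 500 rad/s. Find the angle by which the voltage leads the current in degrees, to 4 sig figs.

-45.06°

X_L = ωL = 8.000 Ω
X_C = 1/(ωC) = 86.96 Ω
Net reactance X = X_L − X_C = -78.96 Ω
Z = 78.80 − j78.96 Ω
|Z| = √(78.80² + 78.96²) = 111.6 Ω
∠Z = arctan(-78.96/78.80) = -45.06°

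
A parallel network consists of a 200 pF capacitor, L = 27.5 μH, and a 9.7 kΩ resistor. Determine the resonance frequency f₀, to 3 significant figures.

2.15 MHz

ω₀ = 1/√(LC) = 1/√(2.75e-05 × 2e-10) = 1.348e+07 rad/s
f₀ = ω₀/(2π) = 2.15 MHz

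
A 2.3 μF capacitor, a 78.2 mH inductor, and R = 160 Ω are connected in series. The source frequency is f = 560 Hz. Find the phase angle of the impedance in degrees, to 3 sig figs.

ω = 2πf = 3519 rad/s
X_L = ωL = 275 Ω
X_C = 1/(ωC) = 124 Ω
Net reactance X = X_L − X_C = 152 Ω
Z = 160 + j152 Ω
|Z| = √(160² + 152²) = 220 Ω
∠Z = arctan(152/160) = 43.5°

43.5°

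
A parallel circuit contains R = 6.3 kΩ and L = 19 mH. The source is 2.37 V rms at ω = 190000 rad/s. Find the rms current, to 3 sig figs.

X_L = ωL = 3610 Ω
Parallel: admittances add. Y = 1/R + 1/(jωL)
Y = (0.000159 − j0.000277) S
|Y| = 0.000319 S → |Z| = 1/|Y| = 3130 Ω, ∠Z = −∠Y = 60.2°
I = V/|Z| = 2.37/3130 = 757 μA

757 μA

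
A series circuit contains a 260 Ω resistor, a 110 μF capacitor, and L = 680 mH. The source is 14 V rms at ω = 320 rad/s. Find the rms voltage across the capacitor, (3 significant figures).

1.24 V

X_L = ωL = 218 Ω
X_C = 1/(ωC) = 28.4 Ω
Net reactance X = X_L − X_C = 189 Ω
Z = 260 + j189 Ω
|Z| = √(260² + 189²) = 322 Ω
I = V/|Z| = 43.5 mA
V_C = I·|Z_C| = 0.0435 × 28.4 = 1.24 V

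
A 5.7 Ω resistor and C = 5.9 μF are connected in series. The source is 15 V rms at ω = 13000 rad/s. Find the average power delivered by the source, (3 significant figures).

6.33 W

X_C = 1/(ωC) = 13.0 Ω
Z = 5.70 − j13.0 Ω
|Z| = √(5.70² + 13.0²) = 14.2 Ω
∠Z = arctan(-13.0/5.70) = -66.4°
I = V/|Z| = 1.05 A
P = VI cos φ = 15 × 1.05 × cos(-66.4°) = 6.33 W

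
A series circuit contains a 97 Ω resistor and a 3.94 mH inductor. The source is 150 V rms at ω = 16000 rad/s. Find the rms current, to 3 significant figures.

X_L = ωL = 63.0 Ω
Z = 97.0 + j63.0 Ω
|Z| = √(97.0² + 63.0²) = 116 Ω
I = V/|Z| = 150/116 = 1.30 A

1.30 A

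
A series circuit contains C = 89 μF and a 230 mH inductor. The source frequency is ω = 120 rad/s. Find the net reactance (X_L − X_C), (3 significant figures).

X_L = ωL = 27.6 Ω
X_C = 1/(ωC) = 93.6 Ω
X = 27.6 − 93.6 = -66.0 Ω

-66.0 Ω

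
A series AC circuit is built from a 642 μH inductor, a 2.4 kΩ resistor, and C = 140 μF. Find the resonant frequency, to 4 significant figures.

530.9 Hz

ω₀ = 1/√(LC) = 1/√(0.000642 × 0.00014) = 3336 rad/s
f₀ = ω₀/(2π) = 530.9 Hz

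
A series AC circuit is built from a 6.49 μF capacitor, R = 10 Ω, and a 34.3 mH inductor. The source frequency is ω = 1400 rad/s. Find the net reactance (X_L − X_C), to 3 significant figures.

X_L = ωL = 48.0 Ω
X_C = 1/(ωC) = 110 Ω
X = 48.0 − 110 = -62.0 Ω

-62.0 Ω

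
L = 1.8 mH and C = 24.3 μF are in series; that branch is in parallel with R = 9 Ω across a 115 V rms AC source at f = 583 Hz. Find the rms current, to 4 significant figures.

ω = 2πf = 3663 rad/s
X_L = ωL = 6.594 Ω
X_C = 1/(ωC) = 11.23 Ω
Branch 1: Z₁ = R = 9.000 Ω
Branch 2 (series LC): Z₂ = j(X_L − X_C) = −j4.641 Ω
Parallel: Z = Z₁Z₂/(Z₁+Z₂), |Z| = 4.125 Ω, ∠Z = -62.72°
I = V/|Z| = 115/4.125 = 27.88 A

27.88 A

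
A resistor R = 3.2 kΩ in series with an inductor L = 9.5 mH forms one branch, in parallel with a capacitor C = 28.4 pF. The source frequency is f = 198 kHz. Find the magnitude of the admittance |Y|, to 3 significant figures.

ω = 2πf = 1.244e+06 rad/s
X_L = ωL = 11800 Ω
X_C = 1/(ωC) = 28300 Ω
Branch 1 (R+jX_L): Z₁ = 3200 + j11800 Ω, |Z₁| = 12200 Ω
Branch 2 (−jX_C): Z₂ = −j28300 Ω
Parallel: Z = Z₁Z₂/(Z₁+Z₂), |Z| = 20600 Ω, ∠Z = 63.9°
|Y| = 1/|Z| = 48.5 μS

48.5 μS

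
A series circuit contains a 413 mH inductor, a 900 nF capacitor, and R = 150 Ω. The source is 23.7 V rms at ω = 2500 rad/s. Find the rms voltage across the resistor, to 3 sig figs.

X_L = ωL = 1030 Ω
X_C = 1/(ωC) = 444 Ω
Net reactance X = X_L − X_C = 588 Ω
Z = 150 + j588 Ω
|Z| = √(150² + 588²) = 607 Ω
I = V/|Z| = 39.1 mA
V_R = I·|Z_R| = 0.0391 × 150 = 5.86 V

5.86 V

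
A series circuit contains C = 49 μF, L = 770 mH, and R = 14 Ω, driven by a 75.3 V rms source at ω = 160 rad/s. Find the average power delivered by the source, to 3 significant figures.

369 W

X_L = ωL = 123 Ω
X_C = 1/(ωC) = 128 Ω
Net reactance X = X_L − X_C = -4.35 Ω
Z = 14.0 − j4.35 Ω
|Z| = √(14.0² + 4.35²) = 14.7 Ω
∠Z = arctan(-4.35/14.0) = -17.3°
I = V/|Z| = 5.14 A
P = VI cos φ = 75.3 × 5.14 × cos(-17.3°) = 369 W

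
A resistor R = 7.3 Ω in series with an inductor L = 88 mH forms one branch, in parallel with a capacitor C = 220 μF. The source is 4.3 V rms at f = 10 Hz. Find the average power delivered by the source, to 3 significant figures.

1.61 W

ω = 2πf = 62.83 rad/s
X_L = ωL = 5.53 Ω
X_C = 1/(ωC) = 72.3 Ω
Branch 1 (R+jX_L): Z₁ = 7.30 + j5.53 Ω, |Z₁| = 9.16 Ω
Branch 2 (−jX_C): Z₂ = −j72.3 Ω
Parallel: Z = Z₁Z₂/(Z₁+Z₂), |Z| = 9.86 Ω, ∠Z = 30.9°
I = V/|Z| = 436 mA
P = VI cos φ = 4.3 × 0.436 × cos(30.9°) = 1.61 W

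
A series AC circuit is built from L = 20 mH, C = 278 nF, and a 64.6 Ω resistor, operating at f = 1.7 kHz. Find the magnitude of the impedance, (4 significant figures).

139.1 Ω

ω = 2πf = 10680 rad/s
X_L = ωL = 213.6 Ω
X_C = 1/(ωC) = 336.8 Ω
Net reactance X = X_L − X_C = -123.1 Ω
Z = 64.60 − j123.1 Ω
|Z| = √(64.60² + 123.1²) = 139.1 Ω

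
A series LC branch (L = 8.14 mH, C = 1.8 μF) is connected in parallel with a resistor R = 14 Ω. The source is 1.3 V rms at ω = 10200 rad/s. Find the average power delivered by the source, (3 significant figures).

121 mW

X_L = ωL = 83.0 Ω
X_C = 1/(ωC) = 54.5 Ω
Branch 1: Z₁ = R = 14.0 Ω
Branch 2 (series LC): Z₂ = j(X_L − X_C) = j28.6 Ω
Parallel: Z = Z₁Z₂/(Z₁+Z₂), |Z| = 12.6 Ω, ∠Z = 26.1°
I = V/|Z| = 103 mA
P = VI cos φ = 1.3 × 0.103 × cos(26.1°) = 121 mW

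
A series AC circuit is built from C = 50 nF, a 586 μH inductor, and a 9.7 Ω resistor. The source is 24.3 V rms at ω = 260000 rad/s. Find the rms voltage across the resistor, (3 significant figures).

X_L = ωL = 152 Ω
X_C = 1/(ωC) = 76.9 Ω
Net reactance X = X_L − X_C = 75.4 Ω
Z = 9.70 + j75.4 Ω
|Z| = √(9.70² + 75.4²) = 76.1 Ω
I = V/|Z| = 319 mA
V_R = I·|Z_R| = 0.319 × 9.70 = 3.10 V

3.10 V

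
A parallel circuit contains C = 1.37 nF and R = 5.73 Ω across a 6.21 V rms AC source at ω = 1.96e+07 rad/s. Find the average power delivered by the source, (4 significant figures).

X_C = 1/(ωC) = 37.24 Ω
Parallel: admittances add. Y = 1/R + jωC
Y = (0.1745 + j0.02685) S
|Y| = 0.1766 S → |Z| = 1/|Y| = 5.663 Ω, ∠Z = −∠Y = -8.747°
I = V/|Z| = 1.097 A
P = VI cos φ = 6.21 × 1.097 × cos(-8.747°) = 6.730 W

6.730 W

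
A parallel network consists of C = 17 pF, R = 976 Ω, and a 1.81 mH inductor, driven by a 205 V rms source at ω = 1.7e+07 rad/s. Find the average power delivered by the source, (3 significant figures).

43.1 W

X_L = ωL = 30800 Ω
X_C = 1/(ωC) = 3460 Ω
Parallel: admittances add. Y = 1/R + 1/(jωL) + jωC
Y = (0.00102 + j0.000257) S
|Y| = 0.00106 S → |Z| = 1/|Y| = 947 Ω, ∠Z = −∠Y = -14.1°
I = V/|Z| = 217 mA
P = VI cos φ = 205 × 0.217 × cos(-14.1°) = 43.1 W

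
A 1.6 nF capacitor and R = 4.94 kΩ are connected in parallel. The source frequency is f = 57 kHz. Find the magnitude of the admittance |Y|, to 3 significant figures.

ω = 2πf = 358100 rad/s
X_C = 1/(ωC) = 1750 Ω
Parallel: admittances add. Y = 1/R + jωC
Y = (0.000202 + j0.000573) S
|Y| = 0.000608 S → |Z| = 1/|Y| = 1650 Ω, ∠Z = −∠Y = -70.5°

608 μS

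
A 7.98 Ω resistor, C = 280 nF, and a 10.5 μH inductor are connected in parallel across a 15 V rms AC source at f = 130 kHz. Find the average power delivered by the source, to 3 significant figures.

28.2 W

ω = 2πf = 816800 rad/s
X_L = ωL = 8.58 Ω
X_C = 1/(ωC) = 4.37 Ω
Parallel: admittances add. Y = 1/R + 1/(jωL) + jωC
Y = (0.125 + j0.112) S
|Y| = 0.168 S → |Z| = 1/|Y| = 5.95 Ω, ∠Z = −∠Y = -41.8°
I = V/|Z| = 2.52 A
P = VI cos φ = 15 × 2.52 × cos(-41.8°) = 28.2 W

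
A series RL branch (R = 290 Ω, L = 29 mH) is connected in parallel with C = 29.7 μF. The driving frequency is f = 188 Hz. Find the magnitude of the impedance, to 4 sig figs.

ω = 2πf = 1181 rad/s
X_L = ωL = 34.26 Ω
X_C = 1/(ωC) = 28.50 Ω
Branch 1 (R+jX_L): Z₁ = 290.0 + j34.26 Ω, |Z₁| = 292.0 Ω
Branch 2 (−jX_C): Z₂ = −j28.50 Ω
Parallel: Z = Z₁Z₂/(Z₁+Z₂), |Z| = 28.70 Ω, ∠Z = -84.40°

28.70 Ω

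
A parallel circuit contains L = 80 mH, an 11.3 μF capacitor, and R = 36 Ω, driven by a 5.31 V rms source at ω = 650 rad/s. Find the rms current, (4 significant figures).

160.4 mA

X_L = ωL = 52.00 Ω
X_C = 1/(ωC) = 136.1 Ω
Parallel: admittances add. Y = 1/R + 1/(jωL) + jωC
Y = (0.02778 − j0.01189) S
|Y| = 0.03021 S → |Z| = 1/|Y| = 33.10 Ω, ∠Z = −∠Y = 23.17°
I = V/|Z| = 5.31/33.10 = 160.4 mA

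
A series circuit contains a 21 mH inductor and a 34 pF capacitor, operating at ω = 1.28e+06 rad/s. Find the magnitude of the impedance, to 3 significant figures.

X_L = ωL = 26900 Ω
X_C = 1/(ωC) = 23000 Ω
Net reactance X = X_L − X_C = 3900 Ω
Z = j3900 Ω
|Z| = √(0² + 3900²) = 3900 Ω

3900 Ω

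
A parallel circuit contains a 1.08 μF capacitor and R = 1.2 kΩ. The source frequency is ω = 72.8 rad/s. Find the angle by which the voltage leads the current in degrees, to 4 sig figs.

X_C = 1/(ωC) = 12720 Ω
Parallel: admittances add. Y = 1/R + jωC
Y = (0.0008333 + j7.862e-05) S
|Y| = 0.0008370 S → |Z| = 1/|Y| = 1195 Ω, ∠Z = −∠Y = -5.390°

-5.390°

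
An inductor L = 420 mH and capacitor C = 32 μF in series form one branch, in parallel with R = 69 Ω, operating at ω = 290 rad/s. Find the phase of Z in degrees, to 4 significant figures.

X_L = ωL = 121.8 Ω
X_C = 1/(ωC) = 107.8 Ω
Branch 1: Z₁ = R = 69.00 Ω
Branch 2 (series LC): Z₂ = j(X_L − X_C) = j14.04 Ω
Parallel: Z = Z₁Z₂/(Z₁+Z₂), |Z| = 13.76 Ω, ∠Z = 78.50°

78.50°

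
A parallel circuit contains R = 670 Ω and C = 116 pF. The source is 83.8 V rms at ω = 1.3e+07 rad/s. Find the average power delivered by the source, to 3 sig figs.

10.5 W

X_C = 1/(ωC) = 663 Ω
Parallel: admittances add. Y = 1/R + jωC
Y = (0.00149 + j0.00151) S
|Y| = 0.00212 S → |Z| = 1/|Y| = 471 Ω, ∠Z = −∠Y = -45.3°
I = V/|Z| = 178 mA
P = VI cos φ = 83.8 × 0.178 × cos(-45.3°) = 10.5 W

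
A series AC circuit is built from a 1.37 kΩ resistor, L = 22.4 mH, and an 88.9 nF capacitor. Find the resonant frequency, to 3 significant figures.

3.57 kHz

ω₀ = 1/√(LC) = 1/√(0.0224 × 8.89e-08) = 22410 rad/s
f₀ = ω₀/(2π) = 3.57 kHz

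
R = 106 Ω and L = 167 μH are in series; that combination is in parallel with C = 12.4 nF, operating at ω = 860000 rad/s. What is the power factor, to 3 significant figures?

0.475

X_L = ωL = 144 Ω
X_C = 1/(ωC) = 93.8 Ω
Branch 1 (R+jX_L): Z₁ = 106 + j144 Ω, |Z₁| = 179 Ω
Branch 2 (−jX_C): Z₂ = −j93.8 Ω
Parallel: Z = Z₁Z₂/(Z₁+Z₂), |Z| = 143 Ω, ∠Z = -61.6°
cos φ = cos(-61.6°) = 0.475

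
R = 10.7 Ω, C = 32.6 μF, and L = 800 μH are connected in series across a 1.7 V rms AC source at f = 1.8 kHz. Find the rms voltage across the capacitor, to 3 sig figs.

0.371 V

ω = 2πf = 11310 rad/s
X_L = ωL = 9.05 Ω
X_C = 1/(ωC) = 2.71 Ω
Net reactance X = X_L − X_C = 6.34 Ω
Z = 10.7 + j6.34 Ω
|Z| = √(10.7² + 6.34²) = 12.4 Ω
I = V/|Z| = 137 mA
V_C = I·|Z_C| = 0.137 × 2.71 = 0.371 V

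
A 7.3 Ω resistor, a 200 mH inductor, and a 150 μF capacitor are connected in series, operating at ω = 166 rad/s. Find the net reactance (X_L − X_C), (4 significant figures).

-6.961 Ω

X_L = ωL = 33.20 Ω
X_C = 1/(ωC) = 40.16 Ω
X = 33.20 − 40.16 = -6.961 Ω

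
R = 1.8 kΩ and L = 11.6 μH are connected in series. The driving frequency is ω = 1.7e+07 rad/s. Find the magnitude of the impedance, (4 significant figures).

1811 Ω

X_L = ωL = 197.2 Ω
Z = 1800 + j197.2 Ω
|Z| = √(1800² + 197.2²) = 1811 Ω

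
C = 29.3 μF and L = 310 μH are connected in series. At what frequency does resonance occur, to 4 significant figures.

ω₀ = 1/√(LC) = 1/√(0.00031 × 2.93e-05) = 10490 rad/s
f₀ = ω₀/(2π) = 1.670 kHz

1.670 kHz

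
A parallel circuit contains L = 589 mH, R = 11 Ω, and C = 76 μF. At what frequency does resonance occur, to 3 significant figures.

23.8 Hz

ω₀ = 1/√(LC) = 1/√(0.589 × 7.6e-05) = 149.5 rad/s
f₀ = ω₀/(2π) = 23.8 Hz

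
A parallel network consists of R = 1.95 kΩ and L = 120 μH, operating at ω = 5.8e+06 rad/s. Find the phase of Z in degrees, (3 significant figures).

70.4°

X_L = ωL = 696 Ω
Parallel: admittances add. Y = 1/R + 1/(jωL)
Y = (0.000513 − j0.00144) S
|Y| = 0.00153 S → |Z| = 1/|Y| = 655 Ω, ∠Z = −∠Y = 70.4°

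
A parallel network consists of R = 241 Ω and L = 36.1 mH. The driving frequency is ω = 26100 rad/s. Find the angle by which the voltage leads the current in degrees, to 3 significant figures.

X_L = ωL = 942 Ω
Parallel: admittances add. Y = 1/R + 1/(jωL)
Y = (0.00415 − j0.00106) S
|Y| = 0.00428 S → |Z| = 1/|Y| = 233 Ω, ∠Z = −∠Y = 14.3°

14.3°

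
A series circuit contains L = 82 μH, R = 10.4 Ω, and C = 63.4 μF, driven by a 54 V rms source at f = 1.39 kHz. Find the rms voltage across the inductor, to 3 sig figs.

ω = 2πf = 8734 rad/s
X_L = ωL = 0.716 Ω
X_C = 1/(ωC) = 1.81 Ω
Net reactance X = X_L − X_C = -1.09 Ω
Z = 10.4 − j1.09 Ω
|Z| = √(10.4² + 1.09²) = 10.5 Ω
I = V/|Z| = 5.16 A
V_L = I·|Z_L| = 5.16 × 0.716 = 3.70 V

3.70 V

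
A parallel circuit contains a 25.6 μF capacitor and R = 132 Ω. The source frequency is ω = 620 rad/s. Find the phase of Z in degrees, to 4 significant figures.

-64.48°

X_C = 1/(ωC) = 63.00 Ω
Parallel: admittances add. Y = 1/R + jωC
Y = (0.007576 + j0.01587) S
|Y| = 0.01759 S → |Z| = 1/|Y| = 56.86 Ω, ∠Z = −∠Y = -64.48°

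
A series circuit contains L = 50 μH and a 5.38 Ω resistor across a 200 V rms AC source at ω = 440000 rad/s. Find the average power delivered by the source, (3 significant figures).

420 W

X_L = ωL = 22.0 Ω
Z = 5.38 + j22.0 Ω
|Z| = √(5.38² + 22.0²) = 22.6 Ω
∠Z = arctan(22.0/5.38) = 76.3°
I = V/|Z| = 8.83 A
P = VI cos φ = 200 × 8.83 × cos(76.3°) = 420 W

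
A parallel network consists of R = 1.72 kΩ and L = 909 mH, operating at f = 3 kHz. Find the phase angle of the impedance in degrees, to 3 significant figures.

5.73°

ω = 2πf = 18850 rad/s
X_L = ωL = 17100 Ω
Parallel: admittances add. Y = 1/R + 1/(jωL)
Y = (0.000581 − j5.84e-05) S
|Y| = 0.000584 S → |Z| = 1/|Y| = 1710 Ω, ∠Z = −∠Y = 5.73°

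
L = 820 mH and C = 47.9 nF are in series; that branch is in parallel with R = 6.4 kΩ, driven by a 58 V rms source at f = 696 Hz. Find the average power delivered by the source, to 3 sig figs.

526 mW

ω = 2πf = 4373 rad/s
X_L = ωL = 3590 Ω
X_C = 1/(ωC) = 4770 Ω
Branch 1: Z₁ = R = 6400 Ω
Branch 2 (series LC): Z₂ = j(X_L − X_C) = −j1190 Ω
Parallel: Z = Z₁Z₂/(Z₁+Z₂), |Z| = 1170 Ω, ∠Z = -79.5°
I = V/|Z| = 49.7 mA
P = VI cos φ = 58 × 0.0497 × cos(-79.5°) = 526 mW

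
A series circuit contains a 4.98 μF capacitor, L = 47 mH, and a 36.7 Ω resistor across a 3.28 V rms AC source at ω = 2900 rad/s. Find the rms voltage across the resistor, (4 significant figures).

X_L = ωL = 136.3 Ω
X_C = 1/(ωC) = 69.24 Ω
Net reactance X = X_L − X_C = 67.06 Ω
Z = 36.70 + j67.06 Ω
|Z| = √(36.70² + 67.06²) = 76.44 Ω
I = V/|Z| = 42.91 mA
V_R = I·|Z_R| = 0.04291 × 36.70 = 1.575 V

1.575 V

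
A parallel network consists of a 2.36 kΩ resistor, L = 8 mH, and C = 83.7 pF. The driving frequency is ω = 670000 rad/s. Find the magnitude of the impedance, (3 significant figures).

X_L = ωL = 5360 Ω
X_C = 1/(ωC) = 17800 Ω
Parallel: admittances add. Y = 1/R + 1/(jωL) + jωC
Y = (0.000424 − j0.000130) S
|Y| = 0.000443 S → |Z| = 1/|Y| = 2260 Ω, ∠Z = −∠Y = 17.1°

2260 Ω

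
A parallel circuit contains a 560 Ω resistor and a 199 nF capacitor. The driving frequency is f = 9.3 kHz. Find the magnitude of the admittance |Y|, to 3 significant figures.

11.8 mS

ω = 2πf = 58430 rad/s
X_C = 1/(ωC) = 86.0 Ω
Parallel: admittances add. Y = 1/R + jωC
Y = (0.00179 + j0.0116) S
|Y| = 0.0118 S → |Z| = 1/|Y| = 85.0 Ω, ∠Z = −∠Y = -81.3°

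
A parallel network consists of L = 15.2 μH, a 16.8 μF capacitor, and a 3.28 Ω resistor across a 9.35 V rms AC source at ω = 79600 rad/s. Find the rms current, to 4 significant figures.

X_L = ωL = 1.210 Ω
X_C = 1/(ωC) = 0.7478 Ω
Parallel: admittances add. Y = 1/R + 1/(jωL) + jωC
Y = (0.3049 + j0.5108) S
|Y| = 0.5948 S → |Z| = 1/|Y| = 1.681 Ω, ∠Z = −∠Y = -59.17°
I = V/|Z| = 9.35/1.681 = 5.562 A

5.562 A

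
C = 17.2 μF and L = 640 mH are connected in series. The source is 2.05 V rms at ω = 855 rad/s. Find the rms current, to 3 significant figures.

X_L = ωL = 547 Ω
X_C = 1/(ωC) = 68.0 Ω
Net reactance X = X_L − X_C = 479 Ω
Z = j479 Ω
|Z| = √(0² + 479²) = 479 Ω
I = V/|Z| = 2.05/479 = 4.28 mA

4.28 mA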